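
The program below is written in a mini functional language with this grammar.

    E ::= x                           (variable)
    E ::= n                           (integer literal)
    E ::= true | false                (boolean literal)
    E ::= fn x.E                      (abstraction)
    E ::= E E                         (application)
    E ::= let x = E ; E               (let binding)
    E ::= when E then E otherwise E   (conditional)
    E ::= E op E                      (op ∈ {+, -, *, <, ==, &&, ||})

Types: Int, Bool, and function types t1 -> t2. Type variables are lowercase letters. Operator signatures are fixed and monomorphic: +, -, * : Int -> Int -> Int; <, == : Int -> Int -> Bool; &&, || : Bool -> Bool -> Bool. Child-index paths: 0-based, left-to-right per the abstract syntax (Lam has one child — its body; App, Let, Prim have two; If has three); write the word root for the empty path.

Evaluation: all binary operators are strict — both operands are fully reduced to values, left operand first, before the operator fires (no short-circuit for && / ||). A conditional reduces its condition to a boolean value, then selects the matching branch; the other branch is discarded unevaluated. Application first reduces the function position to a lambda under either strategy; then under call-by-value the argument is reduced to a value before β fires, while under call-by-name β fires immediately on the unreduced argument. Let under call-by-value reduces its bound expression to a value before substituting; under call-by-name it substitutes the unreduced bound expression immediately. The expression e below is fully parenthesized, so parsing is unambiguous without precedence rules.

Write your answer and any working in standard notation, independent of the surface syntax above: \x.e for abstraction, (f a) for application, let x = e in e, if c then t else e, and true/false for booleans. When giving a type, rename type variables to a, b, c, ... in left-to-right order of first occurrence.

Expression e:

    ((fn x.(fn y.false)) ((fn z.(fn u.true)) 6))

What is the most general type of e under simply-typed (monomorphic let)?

Answer: a -> Bool

Working:
\y._ : b -> Bool
\x._ : a -> b -> Bool
\u._ : d -> Bool
\z._ : c -> d -> Bool
  unify c -> d -> Bool ~ Int -> e
  unify c ~ Int
  unify d -> Bool ~ e
_ _ : d -> Bool
  unify a -> b -> Bool ~ (d -> Bool) -> f
  unify a ~ d -> Bool
  unify b -> Bool ~ f
_ _ : b -> Bool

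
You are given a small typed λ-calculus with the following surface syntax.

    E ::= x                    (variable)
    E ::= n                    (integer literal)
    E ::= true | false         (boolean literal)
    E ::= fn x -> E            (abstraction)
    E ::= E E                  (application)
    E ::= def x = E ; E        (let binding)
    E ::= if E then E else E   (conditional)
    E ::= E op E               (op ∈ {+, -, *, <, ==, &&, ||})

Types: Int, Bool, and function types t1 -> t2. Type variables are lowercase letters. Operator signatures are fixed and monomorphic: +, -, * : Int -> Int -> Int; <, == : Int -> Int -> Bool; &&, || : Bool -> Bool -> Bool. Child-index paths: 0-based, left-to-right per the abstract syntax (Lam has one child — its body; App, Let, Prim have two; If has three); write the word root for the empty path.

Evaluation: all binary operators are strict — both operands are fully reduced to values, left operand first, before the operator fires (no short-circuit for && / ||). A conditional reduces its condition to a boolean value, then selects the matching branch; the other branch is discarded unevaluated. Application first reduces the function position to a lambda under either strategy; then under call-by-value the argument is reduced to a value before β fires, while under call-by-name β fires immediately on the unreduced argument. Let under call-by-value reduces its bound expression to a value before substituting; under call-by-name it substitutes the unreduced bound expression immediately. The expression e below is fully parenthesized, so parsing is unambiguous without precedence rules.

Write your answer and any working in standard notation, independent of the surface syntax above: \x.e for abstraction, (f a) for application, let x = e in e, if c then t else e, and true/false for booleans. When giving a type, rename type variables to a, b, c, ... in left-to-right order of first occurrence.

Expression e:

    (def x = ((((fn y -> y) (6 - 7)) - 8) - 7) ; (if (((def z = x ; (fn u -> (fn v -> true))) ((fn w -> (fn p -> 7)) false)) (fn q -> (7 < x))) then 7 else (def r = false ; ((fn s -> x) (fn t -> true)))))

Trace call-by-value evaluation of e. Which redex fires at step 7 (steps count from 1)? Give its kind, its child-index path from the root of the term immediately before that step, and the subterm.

Derivation:
step 0: (let x = ((((\y.y) (6 - 7)) - 8) - 7) in (if (((let z = x in (\u.(\v.true))) ((\w.(\p.7)) false)) (\q.(7 < x))) then 7 else (let r = false in ((\s.x) (\t.true)))))
step 1: [delta@0.0.0.1] (let x = ((((\y.y) -1) - 8) - 7) in (if (((let z = x in (\u.(\v.true))) ((\w.(\p.7)) false)) (\q.(7 < x))) then 7 else (let r = false in ((\s.x) (\t.true)))))
step 2: [beta@0.0.0] (let x = ((-1 - 8) - 7) in (if (((let z = x in (\u.(\v.true))) ((\w.(\p.7)) false)) (\q.(7 < x))) then 7 else (let r = false in ((\s.x) (\t.true)))))
step 3: [delta@0.0] (let x = (-9 - 7) in (if (((let z = x in (\u.(\v.true))) ((\w.(\p.7)) false)) (\q.(7 < x))) then 7 else (let r = false in ((\s.x) (\t.true)))))
step 4: [delta@0] (let x = -16 in (if (((let z = x in (\u.(\v.true))) ((\w.(\p.7)) false)) (\q.(7 < x))) then 7 else (let r = false in ((\s.x) (\t.true)))))
step 5: [let@root] (if (((let z = -16 in (\u.(\v.true))) ((\w.(\p.7)) false)) (\q.(7 < -16))) then 7 else (let r = false in ((\s.-16) (\t.true))))
step 6: [let@0.0.0] (if (((\u.(\v.true)) ((\w.(\p.7)) false)) (\q.(7 < -16))) then 7 else (let r = false in ((\s.-16) (\t.true))))
step 7: [beta@0.0.1] (if (((\u.(\v.true)) (\p.7)) (\q.(7 < -16))) then 7 else (let r = false in ((\s.-16) (\t.true))))

Answer: beta at 0.0.1 : ((\w.(\p.7)) false)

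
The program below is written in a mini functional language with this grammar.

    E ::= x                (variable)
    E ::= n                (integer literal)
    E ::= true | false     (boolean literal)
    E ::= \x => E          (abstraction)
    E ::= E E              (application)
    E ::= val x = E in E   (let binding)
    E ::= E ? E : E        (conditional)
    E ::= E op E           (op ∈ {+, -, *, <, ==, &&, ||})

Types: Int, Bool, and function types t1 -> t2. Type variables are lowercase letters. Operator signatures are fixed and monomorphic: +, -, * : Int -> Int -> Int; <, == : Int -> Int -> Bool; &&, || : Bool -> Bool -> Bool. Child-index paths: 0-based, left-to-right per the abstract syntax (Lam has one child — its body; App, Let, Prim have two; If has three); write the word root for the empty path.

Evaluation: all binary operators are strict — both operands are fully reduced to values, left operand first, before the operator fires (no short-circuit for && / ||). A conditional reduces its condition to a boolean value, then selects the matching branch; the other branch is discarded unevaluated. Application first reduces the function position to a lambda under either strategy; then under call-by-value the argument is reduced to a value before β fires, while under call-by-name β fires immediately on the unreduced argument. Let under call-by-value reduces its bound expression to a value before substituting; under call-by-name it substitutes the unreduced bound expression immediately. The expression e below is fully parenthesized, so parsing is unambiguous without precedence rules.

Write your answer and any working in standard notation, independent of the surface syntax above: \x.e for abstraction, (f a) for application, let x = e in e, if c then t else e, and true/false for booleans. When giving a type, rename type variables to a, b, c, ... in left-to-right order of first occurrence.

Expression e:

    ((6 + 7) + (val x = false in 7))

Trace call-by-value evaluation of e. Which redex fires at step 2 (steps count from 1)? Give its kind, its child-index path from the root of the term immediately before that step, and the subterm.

Answer: let at 1 : (let x = false in 7)

Trace:
step 0: ((6 + 7) + (let x = false in 7))
step 1: [delta@0] (13 + (let x = false in 7))
step 2: [let@1] (13 + 7)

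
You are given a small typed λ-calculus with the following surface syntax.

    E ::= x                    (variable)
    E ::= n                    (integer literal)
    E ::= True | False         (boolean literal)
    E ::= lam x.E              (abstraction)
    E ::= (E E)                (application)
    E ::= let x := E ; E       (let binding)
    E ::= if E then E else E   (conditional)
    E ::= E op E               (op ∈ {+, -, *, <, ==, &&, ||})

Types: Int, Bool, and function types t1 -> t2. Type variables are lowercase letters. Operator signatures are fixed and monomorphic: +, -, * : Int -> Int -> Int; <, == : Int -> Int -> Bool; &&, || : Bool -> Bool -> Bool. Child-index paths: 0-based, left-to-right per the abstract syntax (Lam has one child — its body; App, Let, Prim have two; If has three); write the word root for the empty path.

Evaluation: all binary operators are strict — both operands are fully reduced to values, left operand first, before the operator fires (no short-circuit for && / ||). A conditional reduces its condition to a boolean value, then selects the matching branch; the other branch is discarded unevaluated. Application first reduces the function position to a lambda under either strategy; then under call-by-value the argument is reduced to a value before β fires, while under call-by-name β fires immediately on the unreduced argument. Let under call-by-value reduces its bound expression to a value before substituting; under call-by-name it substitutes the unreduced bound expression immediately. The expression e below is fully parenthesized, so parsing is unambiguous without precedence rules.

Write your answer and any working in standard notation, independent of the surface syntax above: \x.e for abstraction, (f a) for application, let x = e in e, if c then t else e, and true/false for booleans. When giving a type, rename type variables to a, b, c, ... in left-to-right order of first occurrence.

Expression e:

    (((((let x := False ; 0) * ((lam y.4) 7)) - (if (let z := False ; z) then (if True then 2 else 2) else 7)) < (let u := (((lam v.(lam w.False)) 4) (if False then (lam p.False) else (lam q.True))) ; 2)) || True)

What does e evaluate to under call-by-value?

Trace:
step 0: (((((let x = false in 0) * ((\y.4) 7)) - (if (let z = false in z) then (if true then 2 else 2) else 7)) < (let u = (((\v.(\w.false)) 4) (if false then (\p.false) else (\q.true))) in 2)) || true)
step 1: [let@0.0.0.0] ((((0 * ((\y.4) 7)) - (if (let z = false in z) then (if true then 2 else 2) else 7)) < (let u = (((\v.(\w.false)) 4) (if false then (\p.false) else (\q.true))) in 2)) || true)
step 2: [beta@0.0.0.1] ((((0 * 4) - (if (let z = false in z) then (if true then 2 else 2) else 7)) < (let u = (((\v.(\w.false)) 4) (if false then (\p.false) else (\q.true))) in 2)) || true)
step 3: [delta@0.0.0] (((0 - (if (let z = false in z) then (if true then 2 else 2) else 7)) < (let u = (((\v.(\w.false)) 4) (if false then (\p.false) else (\q.true))) in 2)) || true)
step 4: [let@0.0.1.0] (((0 - (if false then (if true then 2 else 2) else 7)) < (let u = (((\v.(\w.false)) 4) (if false then (\p.false) else (\q.true))) in 2)) || true)
step 5: [if@0.0.1] (((0 - 7) < (let u = (((\v.(\w.false)) 4) (if false then (\p.false) else (\q.true))) in 2)) || true)
step 6: [delta@0.0] ((-7 < (let u = (((\v.(\w.false)) 4) (if false then (\p.false) else (\q.true))) in 2)) || true)
step 7: [beta@0.1.0.0] ((-7 < (let u = ((\w.false) (if false then (\p.false) else (\q.true))) in 2)) || true)
step 8: [if@0.1.0.1] ((-7 < (let u = ((\w.false) (\q.true)) in 2)) || true)
step 9: [beta@0.1.0] ((-7 < (let u = false in 2)) || true)
step 10: [let@0.1] ((-7 < 2) || true)
step 11: [delta@0] (true || true)
step 12: [delta@root] true

Answer: true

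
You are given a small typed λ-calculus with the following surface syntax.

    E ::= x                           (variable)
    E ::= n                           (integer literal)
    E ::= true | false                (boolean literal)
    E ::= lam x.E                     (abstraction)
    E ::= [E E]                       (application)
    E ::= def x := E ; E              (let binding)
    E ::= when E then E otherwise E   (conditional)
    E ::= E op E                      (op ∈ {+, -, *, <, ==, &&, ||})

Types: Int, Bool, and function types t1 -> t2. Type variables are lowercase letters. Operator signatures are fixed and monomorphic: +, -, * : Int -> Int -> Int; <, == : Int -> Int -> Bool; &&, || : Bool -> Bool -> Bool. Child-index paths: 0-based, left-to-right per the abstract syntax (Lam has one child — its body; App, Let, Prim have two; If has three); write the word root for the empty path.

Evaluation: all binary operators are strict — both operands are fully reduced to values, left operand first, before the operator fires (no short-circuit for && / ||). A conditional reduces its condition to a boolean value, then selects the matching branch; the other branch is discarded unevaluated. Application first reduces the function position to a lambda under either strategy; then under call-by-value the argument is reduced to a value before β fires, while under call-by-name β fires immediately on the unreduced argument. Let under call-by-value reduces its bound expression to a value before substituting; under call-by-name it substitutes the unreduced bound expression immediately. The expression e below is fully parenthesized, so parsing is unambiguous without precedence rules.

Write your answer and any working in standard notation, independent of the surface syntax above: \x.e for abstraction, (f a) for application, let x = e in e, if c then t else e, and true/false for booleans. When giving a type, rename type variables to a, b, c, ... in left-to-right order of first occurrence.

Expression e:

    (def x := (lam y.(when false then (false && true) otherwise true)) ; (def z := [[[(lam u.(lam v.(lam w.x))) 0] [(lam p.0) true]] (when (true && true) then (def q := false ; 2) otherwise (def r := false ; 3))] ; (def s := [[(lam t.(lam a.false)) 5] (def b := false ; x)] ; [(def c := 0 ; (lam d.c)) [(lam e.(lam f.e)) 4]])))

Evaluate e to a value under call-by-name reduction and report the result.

Working:
step 0: (let x = (\y.(if false then (false && true) else true)) in (let z = ((((\u.(\v.(\w.x))) 0) ((\p.0) true)) (if (true && true) then (let q = false in 2) else (let r = false in 3))) in (let s = (((\t.(\a.false)) 5) (let b = false in x)) in ((let c = 0 in (\d.c)) ((\e.(\f.e)) 4)))))
step 1: [let@root] (let z = ((((\u.(\v.(\w.(\y.(if false then (false && true) else true))))) 0) ((\p.0) true)) (if (true && true) then (let q = false in 2) else (let r = false in 3))) in (let s = (((\t.(\a.false)) 5) (let b = false in (\y.(if false then (false && true) else true)))) in ((let c = 0 in (\d.c)) ((\e.(\f.e)) 4))))
step 2: [let@root] (let s = (((\t.(\a.false)) 5) (let b = false in (\y.(if false then (false && true) else true)))) in ((let c = 0 in (\d.c)) ((\e.(\f.e)) 4)))
step 3: [let@root] ((let c = 0 in (\d.c)) ((\e.(\f.e)) 4))
step 4: [let@0] ((\d.0) ((\e.(\f.e)) 4))
step 5: [beta@root] 0

Answer: 0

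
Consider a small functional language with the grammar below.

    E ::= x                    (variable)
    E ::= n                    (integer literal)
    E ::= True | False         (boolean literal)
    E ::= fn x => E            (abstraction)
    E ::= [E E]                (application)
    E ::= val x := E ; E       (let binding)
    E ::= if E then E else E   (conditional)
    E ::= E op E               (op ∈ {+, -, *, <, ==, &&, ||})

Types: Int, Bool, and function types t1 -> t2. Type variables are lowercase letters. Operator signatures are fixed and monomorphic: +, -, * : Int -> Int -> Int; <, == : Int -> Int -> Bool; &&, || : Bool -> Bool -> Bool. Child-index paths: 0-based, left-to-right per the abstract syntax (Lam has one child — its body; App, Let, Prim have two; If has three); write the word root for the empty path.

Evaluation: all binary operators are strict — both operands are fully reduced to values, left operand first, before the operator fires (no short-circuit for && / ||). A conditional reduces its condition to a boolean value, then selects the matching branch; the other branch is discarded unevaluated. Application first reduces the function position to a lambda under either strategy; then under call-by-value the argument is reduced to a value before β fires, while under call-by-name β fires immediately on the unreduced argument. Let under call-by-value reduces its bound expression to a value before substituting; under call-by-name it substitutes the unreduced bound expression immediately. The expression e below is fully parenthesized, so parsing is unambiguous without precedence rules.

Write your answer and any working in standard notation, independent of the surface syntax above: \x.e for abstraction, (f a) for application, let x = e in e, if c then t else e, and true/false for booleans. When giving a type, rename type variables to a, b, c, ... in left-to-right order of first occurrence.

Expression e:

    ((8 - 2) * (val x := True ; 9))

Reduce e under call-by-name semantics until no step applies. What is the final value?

Answer: 54

Derivation:
step 0: ((8 - 2) * (let x = true in 9))
step 1: [delta@0] (6 * (let x = true in 9))
step 2: [let@1] (6 * 9)
step 3: [delta@root] 54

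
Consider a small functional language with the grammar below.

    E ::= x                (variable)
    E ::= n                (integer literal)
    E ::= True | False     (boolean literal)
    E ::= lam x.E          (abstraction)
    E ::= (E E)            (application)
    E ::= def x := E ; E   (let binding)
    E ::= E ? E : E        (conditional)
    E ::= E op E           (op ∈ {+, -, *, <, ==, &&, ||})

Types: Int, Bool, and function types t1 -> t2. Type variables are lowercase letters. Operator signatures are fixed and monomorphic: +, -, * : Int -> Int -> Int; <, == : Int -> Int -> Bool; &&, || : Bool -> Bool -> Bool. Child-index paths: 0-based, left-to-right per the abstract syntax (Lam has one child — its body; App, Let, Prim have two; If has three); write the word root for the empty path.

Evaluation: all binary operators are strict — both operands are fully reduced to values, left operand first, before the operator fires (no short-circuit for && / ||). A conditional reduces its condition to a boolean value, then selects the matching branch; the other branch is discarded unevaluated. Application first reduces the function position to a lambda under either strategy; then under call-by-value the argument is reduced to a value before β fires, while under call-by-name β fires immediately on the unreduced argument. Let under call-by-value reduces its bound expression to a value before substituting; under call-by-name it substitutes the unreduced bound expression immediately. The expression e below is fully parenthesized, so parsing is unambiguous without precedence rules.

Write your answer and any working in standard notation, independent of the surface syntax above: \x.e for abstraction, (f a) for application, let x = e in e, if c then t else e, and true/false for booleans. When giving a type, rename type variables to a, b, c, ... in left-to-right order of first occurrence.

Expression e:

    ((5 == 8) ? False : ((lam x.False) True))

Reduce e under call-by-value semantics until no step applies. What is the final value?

Derivation:
step 0: (if (5 == 8) then false else ((\x.false) true))
step 1: [delta@0] (if false then false else ((\x.false) true))
step 2: [if@root] ((\x.false) true)
step 3: [beta@root] false

Answer: false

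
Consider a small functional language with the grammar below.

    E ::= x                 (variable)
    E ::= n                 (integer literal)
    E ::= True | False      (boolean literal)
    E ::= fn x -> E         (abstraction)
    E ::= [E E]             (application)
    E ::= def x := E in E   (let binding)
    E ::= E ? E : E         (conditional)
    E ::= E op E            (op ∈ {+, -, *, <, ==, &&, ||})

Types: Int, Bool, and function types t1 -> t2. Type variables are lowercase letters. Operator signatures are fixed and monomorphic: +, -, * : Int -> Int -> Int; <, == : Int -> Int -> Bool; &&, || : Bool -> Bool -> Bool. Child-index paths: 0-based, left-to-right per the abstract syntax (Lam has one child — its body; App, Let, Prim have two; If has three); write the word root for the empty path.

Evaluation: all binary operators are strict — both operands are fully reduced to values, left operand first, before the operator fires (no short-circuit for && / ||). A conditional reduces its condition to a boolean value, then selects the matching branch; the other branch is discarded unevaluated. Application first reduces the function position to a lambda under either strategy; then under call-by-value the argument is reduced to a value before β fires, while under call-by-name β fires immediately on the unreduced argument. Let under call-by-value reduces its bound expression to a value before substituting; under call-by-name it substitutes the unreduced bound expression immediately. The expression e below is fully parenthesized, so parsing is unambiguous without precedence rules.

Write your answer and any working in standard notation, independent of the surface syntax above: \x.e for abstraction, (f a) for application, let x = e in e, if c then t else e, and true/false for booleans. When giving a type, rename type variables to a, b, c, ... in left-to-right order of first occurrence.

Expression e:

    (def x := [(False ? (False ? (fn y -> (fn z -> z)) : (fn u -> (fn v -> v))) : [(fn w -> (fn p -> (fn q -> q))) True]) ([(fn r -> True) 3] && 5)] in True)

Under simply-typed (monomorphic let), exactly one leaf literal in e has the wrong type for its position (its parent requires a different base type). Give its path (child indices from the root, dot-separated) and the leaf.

Derivation:
  unify Bool ~ Bool
  unify Bool ~ Bool
z : b
\z._ : b -> b
\y._ : a -> b -> b
v : d
\v._ : d -> d
\u._ : c -> d -> d
  unify a -> b -> b ~ c -> d -> d
  unify a ~ c
  unify b -> b ~ d -> d
  unify b ~ d
  unify d ~ d
q : g
\q._ : g -> g
\p._ : f -> g -> g
\w._ : e -> f -> g -> g
  unify e -> f -> g -> g ~ Bool -> h
  unify e ~ Bool
  unify f -> g -> g ~ h
_ _ : f -> g -> g
  unify c -> d -> d ~ f -> g -> g
  unify c ~ f
  unify d -> d ~ g -> g
  unify d ~ g
  unify g ~ g
\r._ : i -> Bool
  unify i -> Bool ~ Int -> j
  unify i ~ Int
  unify Bool ~ j
_ _ : Bool
  unify Bool ~ Bool
  unify Int ~ Bool
  FAIL: mismatch Int ~ Bool

Answer: 0.1.1 : 5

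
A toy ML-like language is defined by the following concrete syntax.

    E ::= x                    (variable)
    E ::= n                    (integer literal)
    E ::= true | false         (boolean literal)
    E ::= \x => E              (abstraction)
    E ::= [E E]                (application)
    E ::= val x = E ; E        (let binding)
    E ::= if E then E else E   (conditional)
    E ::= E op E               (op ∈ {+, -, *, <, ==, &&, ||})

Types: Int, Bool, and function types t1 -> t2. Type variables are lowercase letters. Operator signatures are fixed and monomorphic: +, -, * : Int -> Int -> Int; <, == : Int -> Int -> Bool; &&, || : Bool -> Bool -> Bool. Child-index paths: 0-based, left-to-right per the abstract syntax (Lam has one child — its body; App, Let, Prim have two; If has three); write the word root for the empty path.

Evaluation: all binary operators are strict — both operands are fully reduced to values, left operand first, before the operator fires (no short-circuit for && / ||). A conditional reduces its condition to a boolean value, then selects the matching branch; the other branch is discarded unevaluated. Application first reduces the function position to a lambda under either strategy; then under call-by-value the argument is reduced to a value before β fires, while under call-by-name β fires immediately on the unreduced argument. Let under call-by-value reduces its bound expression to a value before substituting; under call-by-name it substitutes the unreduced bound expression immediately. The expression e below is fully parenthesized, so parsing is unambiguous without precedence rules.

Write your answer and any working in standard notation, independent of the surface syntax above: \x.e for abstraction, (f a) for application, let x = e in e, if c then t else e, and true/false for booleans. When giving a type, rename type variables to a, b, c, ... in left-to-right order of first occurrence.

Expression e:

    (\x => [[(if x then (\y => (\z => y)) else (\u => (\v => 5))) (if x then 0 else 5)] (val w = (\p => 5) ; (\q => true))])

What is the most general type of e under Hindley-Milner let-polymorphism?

Working:
x : a
  unify a ~ Bool
y : b
\z._ : c -> b
\y._ : b -> c -> b
\v._ : e -> Int
\u._ : d -> e -> Int
  unify b -> c -> b ~ d -> e -> Int
  unify b ~ d
  unify c -> d ~ e -> Int
  unify c ~ e
  unify d ~ Int
x : Bool
  unify Bool ~ Bool
  unify Int ~ Int
  unify Int -> e -> Int ~ Int -> f
  unify Int ~ Int
  unify e -> Int ~ f
_ _ : e -> Int
\p._ : g -> Int
let w : forall. g -> Int
\q._ : h -> Bool
  unify e -> Int ~ (h -> Bool) -> i
  unify e ~ h -> Bool
  unify Int ~ i
_ _ : Int
\x._ : Bool -> Int

Answer: Bool -> Int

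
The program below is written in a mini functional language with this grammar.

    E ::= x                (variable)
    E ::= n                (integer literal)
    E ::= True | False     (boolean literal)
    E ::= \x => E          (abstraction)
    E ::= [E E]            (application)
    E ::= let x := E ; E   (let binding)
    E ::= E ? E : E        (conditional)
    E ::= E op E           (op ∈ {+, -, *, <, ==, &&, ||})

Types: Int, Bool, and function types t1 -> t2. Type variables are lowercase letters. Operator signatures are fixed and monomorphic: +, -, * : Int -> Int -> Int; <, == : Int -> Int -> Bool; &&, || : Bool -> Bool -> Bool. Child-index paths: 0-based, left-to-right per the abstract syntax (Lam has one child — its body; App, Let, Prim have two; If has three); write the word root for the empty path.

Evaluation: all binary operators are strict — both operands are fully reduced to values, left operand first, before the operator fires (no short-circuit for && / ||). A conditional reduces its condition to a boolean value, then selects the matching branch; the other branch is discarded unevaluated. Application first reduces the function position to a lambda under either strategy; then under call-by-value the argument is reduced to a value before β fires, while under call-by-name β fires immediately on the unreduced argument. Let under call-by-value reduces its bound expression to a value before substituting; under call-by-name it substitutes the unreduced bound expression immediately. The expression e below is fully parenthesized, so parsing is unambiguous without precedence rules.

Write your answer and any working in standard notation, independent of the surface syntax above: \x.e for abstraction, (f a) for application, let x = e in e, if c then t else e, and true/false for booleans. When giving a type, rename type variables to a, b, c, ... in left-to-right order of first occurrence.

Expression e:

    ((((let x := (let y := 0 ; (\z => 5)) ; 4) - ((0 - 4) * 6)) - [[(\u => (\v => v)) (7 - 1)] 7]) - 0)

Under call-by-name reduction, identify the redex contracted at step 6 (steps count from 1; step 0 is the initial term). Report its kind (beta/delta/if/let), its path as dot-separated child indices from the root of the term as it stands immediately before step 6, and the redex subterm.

Working:
step 0: ((((let x = (let y = 0 in (\z.5)) in 4) - ((0 - 4) * 6)) - (((\u.(\v.v)) (7 - 1)) 7)) - 0)
step 1: [let@0.0.0] (((4 - ((0 - 4) * 6)) - (((\u.(\v.v)) (7 - 1)) 7)) - 0)
step 2: [delta@0.0.1.0] (((4 - (-4 * 6)) - (((\u.(\v.v)) (7 - 1)) 7)) - 0)
step 3: [delta@0.0.1] (((4 - -24) - (((\u.(\v.v)) (7 - 1)) 7)) - 0)
step 4: [delta@0.0] ((28 - (((\u.(\v.v)) (7 - 1)) 7)) - 0)
step 5: [beta@0.1.0] ((28 - ((\v.v) 7)) - 0)
step 6: [beta@0.1] ((28 - 7) - 0)

Answer: beta at 0.1 : ((\v.v) 7)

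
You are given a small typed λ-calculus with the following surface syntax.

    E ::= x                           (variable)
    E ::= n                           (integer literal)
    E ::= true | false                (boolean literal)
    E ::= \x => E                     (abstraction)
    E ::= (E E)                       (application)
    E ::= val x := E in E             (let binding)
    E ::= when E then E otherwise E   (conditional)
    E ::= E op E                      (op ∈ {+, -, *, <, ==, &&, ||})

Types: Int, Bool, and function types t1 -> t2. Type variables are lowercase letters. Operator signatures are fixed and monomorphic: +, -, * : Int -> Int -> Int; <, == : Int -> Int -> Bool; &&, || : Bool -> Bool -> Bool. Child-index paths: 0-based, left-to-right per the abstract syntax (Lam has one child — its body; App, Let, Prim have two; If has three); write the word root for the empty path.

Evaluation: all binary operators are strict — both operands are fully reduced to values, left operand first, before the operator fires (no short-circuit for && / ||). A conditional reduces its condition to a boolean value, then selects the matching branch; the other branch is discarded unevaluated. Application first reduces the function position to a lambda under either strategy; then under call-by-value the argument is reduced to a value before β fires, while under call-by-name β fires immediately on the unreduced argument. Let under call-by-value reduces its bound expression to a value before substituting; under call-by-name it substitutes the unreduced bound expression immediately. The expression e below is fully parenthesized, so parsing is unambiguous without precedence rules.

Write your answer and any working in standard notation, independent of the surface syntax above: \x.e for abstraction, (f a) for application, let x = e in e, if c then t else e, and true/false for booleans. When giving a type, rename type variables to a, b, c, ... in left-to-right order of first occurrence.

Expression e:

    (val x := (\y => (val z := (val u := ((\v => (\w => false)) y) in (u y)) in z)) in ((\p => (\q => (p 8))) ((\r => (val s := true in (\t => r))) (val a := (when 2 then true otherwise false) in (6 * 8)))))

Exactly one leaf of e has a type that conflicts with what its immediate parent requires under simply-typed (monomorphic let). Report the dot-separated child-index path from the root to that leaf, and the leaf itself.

Answer: 1.1.1.0.0 : 2

Derivation:
\w._ : c -> Bool
\v._ : b -> c -> Bool
y : a
  unify b -> c -> Bool ~ a -> d
  unify b ~ a
  unify c -> Bool ~ d
_ _ : c -> Bool
let u : c -> Bool
u : c -> Bool
y : a
  unify c -> Bool ~ a -> e
  unify c ~ a
  unify Bool ~ e
_ _ : Bool
let z : Bool
z : Bool
\y._ : a -> Bool
let x : a -> Bool
p : f
  unify f ~ Int -> h
_ _ : h
\q._ : g -> h
\p._ : (Int -> h) -> g -> h
let s : Bool
r : i
\t._ : j -> i
\r._ : i -> j -> i
  unify Int ~ Bool
  FAIL: mismatch Int ~ Bool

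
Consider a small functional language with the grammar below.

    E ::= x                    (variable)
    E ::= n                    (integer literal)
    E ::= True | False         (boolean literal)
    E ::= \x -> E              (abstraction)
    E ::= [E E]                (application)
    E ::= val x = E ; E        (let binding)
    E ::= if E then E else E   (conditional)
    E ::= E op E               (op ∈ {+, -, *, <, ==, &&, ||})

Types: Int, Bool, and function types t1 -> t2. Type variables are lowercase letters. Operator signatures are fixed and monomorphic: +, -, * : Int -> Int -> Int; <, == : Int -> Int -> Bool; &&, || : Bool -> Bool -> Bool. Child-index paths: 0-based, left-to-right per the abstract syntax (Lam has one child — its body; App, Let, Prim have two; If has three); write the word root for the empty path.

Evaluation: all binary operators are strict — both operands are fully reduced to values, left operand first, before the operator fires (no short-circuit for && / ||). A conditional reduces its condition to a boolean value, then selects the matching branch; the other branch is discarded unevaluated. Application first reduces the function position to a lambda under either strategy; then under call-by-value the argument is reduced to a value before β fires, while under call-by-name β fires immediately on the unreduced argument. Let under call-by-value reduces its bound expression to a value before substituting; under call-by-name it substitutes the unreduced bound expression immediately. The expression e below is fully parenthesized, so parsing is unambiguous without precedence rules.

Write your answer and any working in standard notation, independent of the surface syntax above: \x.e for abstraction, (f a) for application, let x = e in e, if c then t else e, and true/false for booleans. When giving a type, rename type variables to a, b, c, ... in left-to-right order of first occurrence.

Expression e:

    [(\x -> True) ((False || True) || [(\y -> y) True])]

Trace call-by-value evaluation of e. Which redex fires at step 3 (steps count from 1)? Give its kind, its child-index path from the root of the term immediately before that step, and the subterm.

Answer: delta at 1 : (true || true)

Derivation:
step 0: ((\x.true) ((false || true) || ((\y.y) true)))
step 1: [delta@1.0] ((\x.true) (true || ((\y.y) true)))
step 2: [beta@1.1] ((\x.true) (true || true))
step 3: [delta@1] ((\x.true) true)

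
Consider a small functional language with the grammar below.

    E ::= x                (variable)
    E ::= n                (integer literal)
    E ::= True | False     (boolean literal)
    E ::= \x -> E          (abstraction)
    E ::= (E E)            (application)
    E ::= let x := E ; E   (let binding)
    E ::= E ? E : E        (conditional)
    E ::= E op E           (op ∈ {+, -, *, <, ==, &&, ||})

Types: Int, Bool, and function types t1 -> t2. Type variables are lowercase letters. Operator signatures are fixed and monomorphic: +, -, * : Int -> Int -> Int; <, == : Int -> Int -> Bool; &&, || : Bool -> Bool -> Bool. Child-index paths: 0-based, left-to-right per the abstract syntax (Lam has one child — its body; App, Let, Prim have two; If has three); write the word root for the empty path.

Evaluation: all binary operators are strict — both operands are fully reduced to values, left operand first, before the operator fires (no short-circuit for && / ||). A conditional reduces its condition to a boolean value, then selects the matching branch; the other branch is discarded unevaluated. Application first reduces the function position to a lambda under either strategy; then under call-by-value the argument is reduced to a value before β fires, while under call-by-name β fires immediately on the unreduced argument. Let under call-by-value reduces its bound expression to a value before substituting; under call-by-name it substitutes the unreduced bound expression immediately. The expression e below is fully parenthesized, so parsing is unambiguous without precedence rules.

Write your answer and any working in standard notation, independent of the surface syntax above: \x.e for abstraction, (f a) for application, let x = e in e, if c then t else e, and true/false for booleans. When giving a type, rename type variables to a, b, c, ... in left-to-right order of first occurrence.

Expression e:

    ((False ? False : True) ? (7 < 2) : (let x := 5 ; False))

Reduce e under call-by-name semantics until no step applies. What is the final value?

Answer: false

Trace:
step 0: (if (if false then false else true) then (7 < 2) else (let x = 5 in false))
step 1: [if@0] (if true then (7 < 2) else (let x = 5 in false))
step 2: [if@root] (7 < 2)
step 3: [delta@root] false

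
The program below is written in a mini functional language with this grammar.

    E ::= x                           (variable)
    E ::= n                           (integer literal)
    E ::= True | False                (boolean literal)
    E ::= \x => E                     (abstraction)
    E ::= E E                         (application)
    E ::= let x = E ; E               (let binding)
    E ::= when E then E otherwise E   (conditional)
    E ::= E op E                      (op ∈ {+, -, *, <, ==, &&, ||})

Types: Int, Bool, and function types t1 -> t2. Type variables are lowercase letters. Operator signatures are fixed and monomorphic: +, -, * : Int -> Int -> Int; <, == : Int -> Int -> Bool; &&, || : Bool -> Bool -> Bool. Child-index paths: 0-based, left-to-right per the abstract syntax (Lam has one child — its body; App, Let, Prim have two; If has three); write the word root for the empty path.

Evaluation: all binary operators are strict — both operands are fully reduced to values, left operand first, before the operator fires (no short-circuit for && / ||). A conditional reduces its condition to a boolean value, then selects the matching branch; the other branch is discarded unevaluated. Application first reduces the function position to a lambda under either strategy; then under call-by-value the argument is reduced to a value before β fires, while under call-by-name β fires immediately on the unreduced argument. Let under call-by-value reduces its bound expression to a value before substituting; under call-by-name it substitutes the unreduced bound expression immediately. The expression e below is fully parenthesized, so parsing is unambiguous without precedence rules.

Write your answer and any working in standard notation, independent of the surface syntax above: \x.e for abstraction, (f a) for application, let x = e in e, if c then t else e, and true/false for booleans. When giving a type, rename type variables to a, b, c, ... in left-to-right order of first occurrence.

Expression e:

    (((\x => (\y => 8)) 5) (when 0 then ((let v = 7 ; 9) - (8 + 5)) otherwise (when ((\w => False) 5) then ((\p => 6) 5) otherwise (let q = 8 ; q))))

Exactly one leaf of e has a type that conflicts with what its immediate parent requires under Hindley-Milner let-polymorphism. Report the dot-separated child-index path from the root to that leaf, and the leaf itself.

Working:
\y._ : b -> Int
\x._ : a -> b -> Int
  unify a -> b -> Int ~ Int -> c
  unify a ~ Int
  unify b -> Int ~ c
_ _ : b -> Int
  unify Int ~ Bool
  FAIL: mismatch Int ~ Bool

Answer: 1.0 : 0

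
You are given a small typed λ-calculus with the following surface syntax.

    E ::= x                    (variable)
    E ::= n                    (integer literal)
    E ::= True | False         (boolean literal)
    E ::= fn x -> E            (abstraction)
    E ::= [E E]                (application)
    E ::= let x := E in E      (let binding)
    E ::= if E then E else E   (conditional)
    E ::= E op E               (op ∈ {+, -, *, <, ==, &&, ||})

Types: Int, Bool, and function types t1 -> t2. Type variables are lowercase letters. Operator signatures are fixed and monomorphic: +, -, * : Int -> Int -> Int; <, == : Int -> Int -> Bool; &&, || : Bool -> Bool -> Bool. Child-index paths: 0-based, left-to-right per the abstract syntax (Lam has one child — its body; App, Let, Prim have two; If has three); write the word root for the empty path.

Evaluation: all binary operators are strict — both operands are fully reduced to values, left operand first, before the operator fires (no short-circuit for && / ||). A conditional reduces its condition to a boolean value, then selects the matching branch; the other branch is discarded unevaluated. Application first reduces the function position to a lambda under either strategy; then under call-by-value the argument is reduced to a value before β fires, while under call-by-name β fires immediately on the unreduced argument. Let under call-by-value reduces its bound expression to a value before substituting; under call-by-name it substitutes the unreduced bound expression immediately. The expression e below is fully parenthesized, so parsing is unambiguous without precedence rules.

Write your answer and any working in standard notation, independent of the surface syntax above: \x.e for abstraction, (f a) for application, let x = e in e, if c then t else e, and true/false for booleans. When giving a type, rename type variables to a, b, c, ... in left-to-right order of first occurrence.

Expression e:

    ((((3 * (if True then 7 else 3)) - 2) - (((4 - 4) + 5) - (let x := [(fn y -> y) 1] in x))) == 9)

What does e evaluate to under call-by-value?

Answer: false

Trace:
step 0: ((((3 * (if true then 7 else 3)) - 2) - (((4 - 4) + 5) - (let x = ((\y.y) 1) in x))) == 9)
step 1: [if@0.0.0.1] ((((3 * 7) - 2) - (((4 - 4) + 5) - (let x = ((\y.y) 1) in x))) == 9)
step 2: [delta@0.0.0] (((21 - 2) - (((4 - 4) + 5) - (let x = ((\y.y) 1) in x))) == 9)
step 3: [delta@0.0] ((19 - (((4 - 4) + 5) - (let x = ((\y.y) 1) in x))) == 9)
step 4: [delta@0.1.0.0] ((19 - ((0 + 5) - (let x = ((\y.y) 1) in x))) == 9)
step 5: [delta@0.1.0] ((19 - (5 - (let x = ((\y.y) 1) in x))) == 9)
step 6: [beta@0.1.1.0] ((19 - (5 - (let x = 1 in x))) == 9)
step 7: [let@0.1.1] ((19 - (5 - 1)) == 9)
step 8: [delta@0.1] ((19 - 4) == 9)
step 9: [delta@0] (15 == 9)
step 10: [delta@root] false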